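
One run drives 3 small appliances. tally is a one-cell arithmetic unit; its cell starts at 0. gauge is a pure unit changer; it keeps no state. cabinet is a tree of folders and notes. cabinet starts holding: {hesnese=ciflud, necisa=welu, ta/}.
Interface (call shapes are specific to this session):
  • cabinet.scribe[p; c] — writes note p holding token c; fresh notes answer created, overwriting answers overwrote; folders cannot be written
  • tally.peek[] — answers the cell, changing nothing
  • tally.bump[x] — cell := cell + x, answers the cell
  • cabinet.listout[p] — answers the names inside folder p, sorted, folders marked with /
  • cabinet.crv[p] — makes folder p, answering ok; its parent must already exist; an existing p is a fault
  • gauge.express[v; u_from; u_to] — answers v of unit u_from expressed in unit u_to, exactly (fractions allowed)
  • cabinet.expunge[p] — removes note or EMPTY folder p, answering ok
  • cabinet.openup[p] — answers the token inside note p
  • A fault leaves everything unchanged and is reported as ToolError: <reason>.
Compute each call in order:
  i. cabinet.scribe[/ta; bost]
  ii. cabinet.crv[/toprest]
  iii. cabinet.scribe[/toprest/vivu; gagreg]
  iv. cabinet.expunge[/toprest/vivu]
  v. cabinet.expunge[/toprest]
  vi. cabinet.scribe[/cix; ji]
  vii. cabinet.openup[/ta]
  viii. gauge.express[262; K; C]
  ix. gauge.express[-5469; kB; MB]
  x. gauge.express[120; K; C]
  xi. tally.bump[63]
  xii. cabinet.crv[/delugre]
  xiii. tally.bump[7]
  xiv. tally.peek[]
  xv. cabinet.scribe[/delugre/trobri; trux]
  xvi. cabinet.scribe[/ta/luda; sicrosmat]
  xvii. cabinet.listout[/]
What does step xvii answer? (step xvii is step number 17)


Then scribe passing p→/ta, c→bost, — result: ToolError: is a directory.
I try crv passing p→/toprest, and get ok.
I invoke scribe passing p→/toprest/vivu, c→gagreg, and observe created.
I call expunge passing p→/toprest/vivu, and get ok.
Using expunge passing p→/toprest, — result: ok.
Calling scribe passing p→/cix, c→ji, yielding created.
Invoking openup passing p→/ta, which returns ToolError: is a directory.
Next I call express passing v→262, u_from→K, u_to→C, → -223/20.
I call express passing v→-5469, u_from→kB, u_to→MB, yielding -5469/1000.
Then express passing v→120, u_from→K, u_to→C, which returns -3063/20.
I try bump passing x→63, yielding 63.
I try crv passing p→/delugre, yielding ok.
I use bump passing x→7, → 70.
Now I run peek, and observe 70.
I try scribe passing p→/delugre/trobri, c→trux, and see created.
Invoking scribe passing p→/ta/luda, c→sicrosmat, yielding created.
I call listout passing p→/, which returns [cix, delugre/, hesnese, necisa, ta/].

Answer: [cix, delugre/, hesnese, necisa, ta/]


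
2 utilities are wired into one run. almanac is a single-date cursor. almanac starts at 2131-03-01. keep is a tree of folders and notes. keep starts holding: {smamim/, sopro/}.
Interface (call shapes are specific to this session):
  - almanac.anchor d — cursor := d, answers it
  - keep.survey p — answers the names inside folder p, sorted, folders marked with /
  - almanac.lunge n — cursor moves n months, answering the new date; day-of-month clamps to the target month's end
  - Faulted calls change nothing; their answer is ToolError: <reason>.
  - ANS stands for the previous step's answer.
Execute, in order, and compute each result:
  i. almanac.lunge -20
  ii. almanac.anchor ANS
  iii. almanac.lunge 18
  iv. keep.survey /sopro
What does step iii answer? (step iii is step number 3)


# almanac.lunge(n='-20') ~> 2129-07-01
# almanac.anchor(d='ANS') ~> 2129-07-01
# almanac.lunge(n='18') ~> 2131-01-01
# keep.survey(p='/sopro') ~> []

Answer: 2131-01-01


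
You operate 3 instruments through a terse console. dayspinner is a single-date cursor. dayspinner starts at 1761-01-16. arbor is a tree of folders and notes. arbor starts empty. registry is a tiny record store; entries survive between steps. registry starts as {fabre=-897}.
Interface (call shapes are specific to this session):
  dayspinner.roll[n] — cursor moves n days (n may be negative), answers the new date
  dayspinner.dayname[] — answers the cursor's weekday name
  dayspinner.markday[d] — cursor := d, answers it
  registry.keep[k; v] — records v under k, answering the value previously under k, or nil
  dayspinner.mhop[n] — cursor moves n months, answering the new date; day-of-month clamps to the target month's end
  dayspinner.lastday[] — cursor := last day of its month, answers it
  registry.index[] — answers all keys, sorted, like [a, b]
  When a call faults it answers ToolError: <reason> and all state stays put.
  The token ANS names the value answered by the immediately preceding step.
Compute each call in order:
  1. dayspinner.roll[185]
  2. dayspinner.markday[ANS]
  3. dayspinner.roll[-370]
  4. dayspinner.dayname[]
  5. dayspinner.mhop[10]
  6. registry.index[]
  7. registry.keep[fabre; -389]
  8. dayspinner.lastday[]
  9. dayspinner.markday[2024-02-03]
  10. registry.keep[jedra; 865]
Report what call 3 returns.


Invoking roll(n='185'), which returns 1761-07-20.
Invoking markday(d='ANS'), yielding 1761-07-20.
Then roll(n='-370'), which returns 1760-07-15.
Then dayname(), which returns Tuesday.
Now I run mhop(n='10'), and observe 1761-05-15.
Then index, and observe [fabre].
I invoke keep(k='fabre', v='-389'), which returns -897.
I invoke lastday, which returns 1761-05-31.
Invoking markday(d='2024-02-03'), — result: 2024-02-03.
Then keep(k='jedra', v='865'), and see nil.

Answer: 1760-07-15


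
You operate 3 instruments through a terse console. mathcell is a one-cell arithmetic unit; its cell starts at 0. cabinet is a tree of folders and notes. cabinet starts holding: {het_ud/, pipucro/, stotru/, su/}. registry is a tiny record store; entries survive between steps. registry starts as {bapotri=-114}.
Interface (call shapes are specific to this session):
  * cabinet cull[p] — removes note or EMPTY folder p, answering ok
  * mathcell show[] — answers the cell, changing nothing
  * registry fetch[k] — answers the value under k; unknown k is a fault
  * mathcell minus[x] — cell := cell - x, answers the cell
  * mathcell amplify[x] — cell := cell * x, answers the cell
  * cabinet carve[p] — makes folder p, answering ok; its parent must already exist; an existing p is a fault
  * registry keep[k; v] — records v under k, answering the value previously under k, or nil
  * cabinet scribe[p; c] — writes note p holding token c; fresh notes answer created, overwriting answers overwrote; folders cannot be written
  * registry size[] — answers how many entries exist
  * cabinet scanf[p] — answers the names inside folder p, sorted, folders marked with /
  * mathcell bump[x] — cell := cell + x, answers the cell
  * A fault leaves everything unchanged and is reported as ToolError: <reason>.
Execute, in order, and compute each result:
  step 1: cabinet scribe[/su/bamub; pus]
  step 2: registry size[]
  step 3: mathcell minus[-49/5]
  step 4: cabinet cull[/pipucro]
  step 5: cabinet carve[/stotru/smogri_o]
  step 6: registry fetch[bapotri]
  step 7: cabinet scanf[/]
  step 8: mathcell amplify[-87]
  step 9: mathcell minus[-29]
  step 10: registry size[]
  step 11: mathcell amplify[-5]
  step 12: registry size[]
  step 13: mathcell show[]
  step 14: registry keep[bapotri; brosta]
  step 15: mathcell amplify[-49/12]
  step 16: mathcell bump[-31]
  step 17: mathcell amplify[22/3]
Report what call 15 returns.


Answer: -100891/6

Derivation:
Using cabinet scribe(p: /su/bamub, c: pus), yielding created.
Using registry size(): 1.
Invoking mathcell minus(x: -49/5), which returns 49/5.
Next I call cabinet cull(p: /pipucro): ok.
I invoke cabinet carve(p: /stotru/smogri_o), and observe ok.
Invoking registry fetch(k: bapotri), giving -114.
I call cabinet scanf(p: /), → [het_ud/, stotru/, su/].
I run mathcell amplify(x: -87), which returns -4263/5.
Invoking mathcell minus(x: -29), which returns -4118/5.
I run registry size, and observe 1.
I use mathcell amplify(x: -5), which returns 4118.
Next I call registry size(), — result: 1.
Invoking mathcell show(), giving 4118.
I run registry keep(k: bapotri, v: brosta), which returns -114.
I run mathcell amplify(x: -49/12): -100891/6.
Next I call mathcell bump(x: -31), yielding -101077/6.
I run mathcell amplify(x: 22/3), and observe -1111847/9.


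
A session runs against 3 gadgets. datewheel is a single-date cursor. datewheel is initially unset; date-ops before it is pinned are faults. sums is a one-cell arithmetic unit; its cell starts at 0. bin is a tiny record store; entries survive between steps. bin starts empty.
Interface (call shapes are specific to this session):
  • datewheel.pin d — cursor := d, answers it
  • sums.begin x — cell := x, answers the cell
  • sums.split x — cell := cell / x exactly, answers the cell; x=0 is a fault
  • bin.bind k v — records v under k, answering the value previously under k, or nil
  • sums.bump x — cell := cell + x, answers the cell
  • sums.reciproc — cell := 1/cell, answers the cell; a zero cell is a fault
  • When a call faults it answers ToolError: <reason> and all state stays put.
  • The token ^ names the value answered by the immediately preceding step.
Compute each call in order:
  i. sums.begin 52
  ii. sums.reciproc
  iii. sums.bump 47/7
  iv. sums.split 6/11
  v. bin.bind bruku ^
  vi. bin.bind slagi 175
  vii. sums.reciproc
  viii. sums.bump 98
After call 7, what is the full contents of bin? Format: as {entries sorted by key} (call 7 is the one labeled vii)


Answer: {bruku=8987/728, slagi=175}

Derivation:
Next I call sums.begin with x: 52, → 52.
Invoking sums.reciproc(), and get 1/52.
Next I call sums.bump with x: 47/7, giving 2451/364.
Invoking sums.split with x: 6/11, → 8987/728.
I run bin.bind with k: bruku, v: ^, which returns nil.
I use bin.bind with k: slagi, v: 175, and see nil.
I invoke sums.reciproc, — result: 728/8987.
Calling sums.bump with x: 98: 881454/8987.


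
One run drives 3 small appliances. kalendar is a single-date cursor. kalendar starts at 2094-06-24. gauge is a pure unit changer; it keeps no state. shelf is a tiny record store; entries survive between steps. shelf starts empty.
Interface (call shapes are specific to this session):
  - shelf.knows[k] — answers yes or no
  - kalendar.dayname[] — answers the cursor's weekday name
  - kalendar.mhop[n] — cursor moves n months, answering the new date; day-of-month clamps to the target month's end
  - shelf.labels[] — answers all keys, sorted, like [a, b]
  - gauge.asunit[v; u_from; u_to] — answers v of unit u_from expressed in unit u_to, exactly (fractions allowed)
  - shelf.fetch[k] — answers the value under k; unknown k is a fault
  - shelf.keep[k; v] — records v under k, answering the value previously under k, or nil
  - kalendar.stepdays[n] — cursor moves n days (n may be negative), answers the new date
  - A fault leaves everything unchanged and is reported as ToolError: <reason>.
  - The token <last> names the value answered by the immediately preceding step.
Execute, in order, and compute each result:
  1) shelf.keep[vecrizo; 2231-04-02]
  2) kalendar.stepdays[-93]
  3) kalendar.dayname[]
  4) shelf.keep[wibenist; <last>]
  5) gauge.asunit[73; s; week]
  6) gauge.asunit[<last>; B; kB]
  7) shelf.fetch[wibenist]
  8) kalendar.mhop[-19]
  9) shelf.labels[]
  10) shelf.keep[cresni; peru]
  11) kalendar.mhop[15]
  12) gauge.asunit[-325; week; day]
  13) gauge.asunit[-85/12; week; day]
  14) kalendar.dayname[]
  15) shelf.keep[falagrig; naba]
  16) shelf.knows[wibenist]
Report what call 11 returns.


Answer: 2093-11-23

Derivation:
> shelf.keep k=vecrizo v=2231-04-02
:: nil
> kalendar.stepdays n=-93
:: 2094-03-23
> kalendar.dayname
:: Tuesday
> shelf.keep k=wibenist v=<last>
:: nil
> gauge.asunit v=73 u_from=s u_to=week
:: 73/604800
> gauge.asunit v=<last> u_from=B u_to=kB
:: 73/604800000
> shelf.fetch k=wibenist
:: Tuesday
> kalendar.mhop n=-19
:: 2092-08-23
> shelf.labels
:: [vecrizo, wibenist]
> shelf.keep k=cresni v=peru
:: nil
> kalendar.mhop n=15
:: 2093-11-23
> gauge.asunit v=-325 u_from=week u_to=day
:: -2275
> gauge.asunit v=-85/12 u_from=week u_to=day
:: -595/12
> kalendar.dayname
:: Monday
> shelf.keep k=falagrig v=naba
:: nil
> shelf.knows k=wibenist
:: yes


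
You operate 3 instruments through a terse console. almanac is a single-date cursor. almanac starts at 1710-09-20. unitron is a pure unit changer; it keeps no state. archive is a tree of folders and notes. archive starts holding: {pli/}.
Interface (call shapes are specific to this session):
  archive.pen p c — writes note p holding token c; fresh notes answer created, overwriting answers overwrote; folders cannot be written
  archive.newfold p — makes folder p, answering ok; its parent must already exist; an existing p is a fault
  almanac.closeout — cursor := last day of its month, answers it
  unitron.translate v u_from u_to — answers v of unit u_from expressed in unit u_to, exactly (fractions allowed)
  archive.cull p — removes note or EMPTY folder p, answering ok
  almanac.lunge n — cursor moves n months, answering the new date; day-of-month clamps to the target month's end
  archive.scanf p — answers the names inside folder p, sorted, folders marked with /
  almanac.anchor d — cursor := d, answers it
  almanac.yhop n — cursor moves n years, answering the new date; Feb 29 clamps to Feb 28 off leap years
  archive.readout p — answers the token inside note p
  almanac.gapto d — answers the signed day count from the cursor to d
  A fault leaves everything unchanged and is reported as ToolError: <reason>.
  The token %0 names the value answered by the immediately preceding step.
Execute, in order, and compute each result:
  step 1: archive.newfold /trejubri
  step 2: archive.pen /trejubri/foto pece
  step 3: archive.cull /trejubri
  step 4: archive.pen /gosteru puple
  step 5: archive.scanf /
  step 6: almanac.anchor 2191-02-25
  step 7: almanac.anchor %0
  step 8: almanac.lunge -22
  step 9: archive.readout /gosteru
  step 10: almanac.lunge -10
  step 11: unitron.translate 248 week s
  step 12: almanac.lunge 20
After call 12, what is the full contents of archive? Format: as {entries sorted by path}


% archive.newfold p→/trejubri
[out] ok
% archive.pen p→/trejubri/foto c→pece
[out] created
% archive.cull p→/trejubri
[out] ToolError: not empty
% archive.pen p→/gosteru c→puple
[out] created
% archive.scanf p→/
[out] [gosteru, pli/, trejubri/]
% almanac.anchor d→2191-02-25
[out] 2191-02-25
% almanac.anchor d→%0
[out] 2191-02-25
% almanac.lunge n→-22
[out] 2189-04-25
% archive.readout p→/gosteru
[out] puple
% almanac.lunge n→-10
[out] 2188-06-25
% unitron.translate v→248 u_from→week u_to→s
[out] 149990400
% almanac.lunge n→20
[out] 2190-02-25

Answer: {gosteru=puple, pli/, trejubri/, trejubri/foto=pece}


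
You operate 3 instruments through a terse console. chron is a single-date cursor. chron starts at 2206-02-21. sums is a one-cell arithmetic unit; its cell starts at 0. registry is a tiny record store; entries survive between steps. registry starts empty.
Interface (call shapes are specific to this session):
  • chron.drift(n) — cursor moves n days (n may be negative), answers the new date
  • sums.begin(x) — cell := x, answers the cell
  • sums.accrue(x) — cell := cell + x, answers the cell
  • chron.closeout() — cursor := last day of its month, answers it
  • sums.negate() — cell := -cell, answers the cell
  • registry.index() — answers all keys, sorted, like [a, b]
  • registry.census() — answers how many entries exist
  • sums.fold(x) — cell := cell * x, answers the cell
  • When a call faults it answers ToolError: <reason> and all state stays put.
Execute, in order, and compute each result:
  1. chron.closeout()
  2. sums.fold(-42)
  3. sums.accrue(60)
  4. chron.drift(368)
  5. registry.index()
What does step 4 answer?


>>> chron.closeout
:: 2206-02-28
>>> sums.fold x='-42'
:: 0
>>> sums.accrue x='60'
:: 60
>>> chron.drift n='368'
:: 2207-03-03
>>> registry.index
:: []

Answer: 2207-03-03


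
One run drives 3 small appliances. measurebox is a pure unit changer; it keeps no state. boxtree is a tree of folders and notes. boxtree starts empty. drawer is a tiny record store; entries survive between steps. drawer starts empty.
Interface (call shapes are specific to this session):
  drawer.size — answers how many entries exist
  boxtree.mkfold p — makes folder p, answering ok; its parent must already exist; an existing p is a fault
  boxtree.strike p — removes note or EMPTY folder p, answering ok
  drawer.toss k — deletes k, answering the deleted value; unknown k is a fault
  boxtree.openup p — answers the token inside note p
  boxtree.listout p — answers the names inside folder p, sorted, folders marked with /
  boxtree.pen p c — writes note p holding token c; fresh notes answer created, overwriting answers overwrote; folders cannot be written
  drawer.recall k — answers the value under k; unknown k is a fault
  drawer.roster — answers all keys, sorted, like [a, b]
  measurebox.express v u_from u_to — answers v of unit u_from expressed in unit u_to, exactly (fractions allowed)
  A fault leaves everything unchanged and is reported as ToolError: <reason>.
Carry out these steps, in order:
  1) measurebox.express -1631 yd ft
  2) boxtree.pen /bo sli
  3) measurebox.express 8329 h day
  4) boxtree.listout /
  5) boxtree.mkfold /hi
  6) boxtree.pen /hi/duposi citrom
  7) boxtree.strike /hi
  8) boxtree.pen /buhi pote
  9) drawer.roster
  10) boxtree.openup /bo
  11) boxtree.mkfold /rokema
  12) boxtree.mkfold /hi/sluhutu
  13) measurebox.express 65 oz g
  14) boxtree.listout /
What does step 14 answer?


Answer: [bo, buhi, hi/, rokema/]

Derivation:
Do: express[v='-1631'; u_from='yd'; u_to='ft']
See: -4893
Do: pen[p='/bo'; c='sli']
See: created
Do: express[v='8329'; u_from='h'; u_to='day']
See: 8329/24
Do: listout[p='/']
See: [bo]
Do: mkfold[p='/hi']
See: ok
Do: pen[p='/hi/duposi'; c='citrom']
See: created
Do: strike[p='/hi']
See: ToolError: not empty
Do: pen[p='/buhi'; c='pote']
See: created
Do: roster[]
See: []
Do: openup[p='/bo']
See: sli
Do: mkfold[p='/rokema']
See: ok
Do: mkfold[p='/hi/sluhutu']
See: ok
Do: express[v='65'; u_from='oz'; u_to='g']
See: 589670081/320000
Do: listout[p='/']
See: [bo, buhi, hi/, rokema/]


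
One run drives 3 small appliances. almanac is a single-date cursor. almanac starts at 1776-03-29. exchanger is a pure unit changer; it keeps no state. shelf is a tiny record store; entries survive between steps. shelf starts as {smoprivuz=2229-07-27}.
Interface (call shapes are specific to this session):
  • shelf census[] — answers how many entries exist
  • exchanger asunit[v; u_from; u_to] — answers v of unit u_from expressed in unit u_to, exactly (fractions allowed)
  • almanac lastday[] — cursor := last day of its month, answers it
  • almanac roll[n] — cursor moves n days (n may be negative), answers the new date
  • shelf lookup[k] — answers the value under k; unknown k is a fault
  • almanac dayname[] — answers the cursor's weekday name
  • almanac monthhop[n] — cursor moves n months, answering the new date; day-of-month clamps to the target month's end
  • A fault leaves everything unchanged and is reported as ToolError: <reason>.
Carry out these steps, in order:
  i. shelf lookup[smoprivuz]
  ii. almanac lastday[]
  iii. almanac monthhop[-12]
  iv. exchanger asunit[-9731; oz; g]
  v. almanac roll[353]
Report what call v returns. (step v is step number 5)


·→ shelf lookup(k=smoprivuz)
·← 2229-07-27
·→ almanac lastday()
·← 1776-03-31
·→ almanac monthhop(n=-12)
·← 1775-03-31
·→ exchanger asunit(v=-9731, u_from=oz, u_to=g)
·← -441390735247/1600000
·→ almanac roll(n=353)
·← 1776-03-18

Answer: 1776-03-18


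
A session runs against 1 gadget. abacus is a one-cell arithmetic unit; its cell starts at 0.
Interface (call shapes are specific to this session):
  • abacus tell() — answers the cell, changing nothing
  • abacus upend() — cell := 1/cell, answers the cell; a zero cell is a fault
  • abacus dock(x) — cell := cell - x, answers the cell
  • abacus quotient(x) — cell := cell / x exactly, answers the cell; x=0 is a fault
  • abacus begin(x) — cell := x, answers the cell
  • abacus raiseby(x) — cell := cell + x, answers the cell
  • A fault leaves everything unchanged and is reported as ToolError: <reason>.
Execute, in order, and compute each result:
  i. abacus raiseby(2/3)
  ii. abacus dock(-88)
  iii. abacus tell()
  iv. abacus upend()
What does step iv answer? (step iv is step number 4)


Answer: 3/266

Derivation:
// 1. abacus raiseby(x=2/3) -> 2/3
// 2. abacus dock(x=-88) -> 266/3
// 3. abacus tell() -> 266/3
// 4. abacus upend() -> 3/266


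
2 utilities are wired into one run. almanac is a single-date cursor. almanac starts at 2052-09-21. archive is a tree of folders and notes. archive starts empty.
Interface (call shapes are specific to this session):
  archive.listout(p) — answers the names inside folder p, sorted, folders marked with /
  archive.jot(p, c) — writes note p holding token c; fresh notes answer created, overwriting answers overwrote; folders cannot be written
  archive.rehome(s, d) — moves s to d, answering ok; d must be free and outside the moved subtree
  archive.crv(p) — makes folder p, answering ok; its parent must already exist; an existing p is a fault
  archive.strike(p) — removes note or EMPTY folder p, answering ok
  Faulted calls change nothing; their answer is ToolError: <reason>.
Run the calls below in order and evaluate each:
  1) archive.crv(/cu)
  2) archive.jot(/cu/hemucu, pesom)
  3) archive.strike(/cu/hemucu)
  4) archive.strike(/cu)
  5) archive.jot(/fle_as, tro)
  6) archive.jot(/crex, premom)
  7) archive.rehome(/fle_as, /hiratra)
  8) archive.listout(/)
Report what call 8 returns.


→ crv(/cu)
← ok
→ jot(/cu/hemucu, pesom)
← created
→ strike(/cu/hemucu)
← ok
→ strike(/cu)
← ok
→ jot(/fle_as, tro)
← created
→ jot(/crex, premom)
← created
→ rehome(/fle_as, /hiratra)
← ok
→ listout(/)
← [crex, hiratra]

Answer: [crex, hiratra]


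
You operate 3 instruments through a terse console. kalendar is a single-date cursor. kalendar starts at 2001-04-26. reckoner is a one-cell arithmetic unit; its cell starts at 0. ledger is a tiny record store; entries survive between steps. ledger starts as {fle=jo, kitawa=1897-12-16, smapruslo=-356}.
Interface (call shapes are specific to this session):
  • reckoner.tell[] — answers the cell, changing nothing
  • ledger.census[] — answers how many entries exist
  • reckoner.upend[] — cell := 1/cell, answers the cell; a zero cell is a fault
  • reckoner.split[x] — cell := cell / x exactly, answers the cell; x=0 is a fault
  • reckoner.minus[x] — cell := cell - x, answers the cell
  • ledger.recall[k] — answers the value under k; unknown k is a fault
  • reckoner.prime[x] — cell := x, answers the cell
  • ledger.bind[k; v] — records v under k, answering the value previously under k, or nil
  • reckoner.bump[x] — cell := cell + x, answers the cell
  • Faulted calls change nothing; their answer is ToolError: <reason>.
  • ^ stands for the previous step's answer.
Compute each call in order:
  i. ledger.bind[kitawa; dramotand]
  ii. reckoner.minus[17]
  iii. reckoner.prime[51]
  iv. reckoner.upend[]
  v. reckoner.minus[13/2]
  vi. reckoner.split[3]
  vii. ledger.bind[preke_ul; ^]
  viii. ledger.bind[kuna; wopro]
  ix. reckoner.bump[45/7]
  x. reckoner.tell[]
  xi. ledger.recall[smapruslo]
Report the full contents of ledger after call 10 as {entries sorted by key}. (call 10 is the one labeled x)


==> ledger.bind(kitawa, dramotand)
<== 1897-12-16
==> reckoner.minus(17)
<== -17
==> reckoner.prime(51)
<== 51
==> reckoner.upend()
<== 1/51
==> reckoner.minus(13/2)
<== -661/102
==> reckoner.split(3)
<== -661/306
==> ledger.bind(preke_ul, ^)
<== nil
==> ledger.bind(kuna, wopro)
<== nil
==> reckoner.bump(45/7)
<== 9143/2142
==> reckoner.tell()
<== 9143/2142
==> ledger.recall(smapruslo)
<== -356

Answer: {fle=jo, kitawa=dramotand, kuna=wopro, preke_ul=-661/306, smapruslo=-356}


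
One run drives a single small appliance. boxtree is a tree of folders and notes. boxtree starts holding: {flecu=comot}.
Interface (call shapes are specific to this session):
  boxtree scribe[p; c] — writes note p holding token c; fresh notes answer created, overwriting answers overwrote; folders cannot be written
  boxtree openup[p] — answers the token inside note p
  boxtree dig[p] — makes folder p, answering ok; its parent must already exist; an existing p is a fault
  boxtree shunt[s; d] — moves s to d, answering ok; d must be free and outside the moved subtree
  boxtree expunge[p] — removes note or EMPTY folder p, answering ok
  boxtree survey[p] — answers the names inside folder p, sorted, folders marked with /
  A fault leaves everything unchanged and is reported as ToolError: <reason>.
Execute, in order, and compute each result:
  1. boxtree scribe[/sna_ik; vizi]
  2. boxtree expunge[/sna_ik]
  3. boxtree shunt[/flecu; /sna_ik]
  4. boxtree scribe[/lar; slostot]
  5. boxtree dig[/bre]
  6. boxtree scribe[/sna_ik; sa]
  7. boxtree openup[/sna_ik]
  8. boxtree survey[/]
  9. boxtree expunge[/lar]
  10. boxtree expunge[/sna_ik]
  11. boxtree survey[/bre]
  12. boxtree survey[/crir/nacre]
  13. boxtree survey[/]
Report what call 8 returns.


# 1. boxtree scribe(/sna_ik, vizi) -> created
# 2. boxtree expunge(/sna_ik) -> ok
# 3. boxtree shunt(/flecu, /sna_ik) -> ok
# 4. boxtree scribe(/lar, slostot) -> created
# 5. boxtree dig(/bre) -> ok
# 6. boxtree scribe(/sna_ik, sa) -> overwrote
# 7. boxtree openup(/sna_ik) -> sa
# 8. boxtree survey(/) -> [bre/, lar, sna_ik]
# 9. boxtree expunge(/lar) -> ok
# 10. boxtree expunge(/sna_ik) -> ok
# 11. boxtree survey(/bre) -> []
# 12. boxtree survey(/crir/nacre) -> ToolError: not found
# 13. boxtree survey(/) -> [bre/]

Answer: [bre/, lar, sna_ik]


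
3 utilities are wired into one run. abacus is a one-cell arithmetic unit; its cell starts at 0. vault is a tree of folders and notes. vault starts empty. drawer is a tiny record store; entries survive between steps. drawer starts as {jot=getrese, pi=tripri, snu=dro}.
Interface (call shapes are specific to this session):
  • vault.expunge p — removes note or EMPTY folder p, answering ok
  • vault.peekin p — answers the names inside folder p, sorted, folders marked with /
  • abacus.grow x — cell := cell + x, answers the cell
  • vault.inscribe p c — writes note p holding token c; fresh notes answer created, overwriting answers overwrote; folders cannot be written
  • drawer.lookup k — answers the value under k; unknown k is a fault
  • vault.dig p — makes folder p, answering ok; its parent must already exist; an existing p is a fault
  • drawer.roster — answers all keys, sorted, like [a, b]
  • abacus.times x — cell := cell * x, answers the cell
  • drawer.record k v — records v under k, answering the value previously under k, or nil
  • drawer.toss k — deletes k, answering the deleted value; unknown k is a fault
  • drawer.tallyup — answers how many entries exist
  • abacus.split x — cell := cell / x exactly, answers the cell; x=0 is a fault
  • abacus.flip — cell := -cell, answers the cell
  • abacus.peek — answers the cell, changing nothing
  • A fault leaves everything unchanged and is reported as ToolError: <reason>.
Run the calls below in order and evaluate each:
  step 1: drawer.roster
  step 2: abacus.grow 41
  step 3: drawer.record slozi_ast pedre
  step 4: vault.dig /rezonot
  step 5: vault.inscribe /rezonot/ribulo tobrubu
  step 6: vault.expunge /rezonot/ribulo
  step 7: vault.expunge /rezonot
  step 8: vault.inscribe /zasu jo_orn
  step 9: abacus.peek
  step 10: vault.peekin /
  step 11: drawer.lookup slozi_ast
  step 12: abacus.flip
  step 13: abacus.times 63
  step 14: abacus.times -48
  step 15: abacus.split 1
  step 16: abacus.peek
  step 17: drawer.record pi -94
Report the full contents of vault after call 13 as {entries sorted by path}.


Answer: {zasu=jo_orn}

Derivation:
# drawer.roster() == [jot, pi, snu]
# abacus.grow(41) == 41
# drawer.record(slozi_ast, pedre) == nil
# vault.dig(/rezonot) == ok
# vault.inscribe(/rezonot/ribulo, tobrubu) == created
# vault.expunge(/rezonot/ribulo) == ok
# vault.expunge(/rezonot) == ok
# vault.inscribe(/zasu, jo_orn) == created
# abacus.peek() == 41
# vault.peekin(/) == [zasu]
# drawer.lookup(slozi_ast) == pedre
# abacus.flip() == -41
# abacus.times(63) == -2583
# abacus.times(-48) == 123984
# abacus.split(1) == 123984
# abacus.peek() == 123984
# drawer.record(pi, -94) == tripri


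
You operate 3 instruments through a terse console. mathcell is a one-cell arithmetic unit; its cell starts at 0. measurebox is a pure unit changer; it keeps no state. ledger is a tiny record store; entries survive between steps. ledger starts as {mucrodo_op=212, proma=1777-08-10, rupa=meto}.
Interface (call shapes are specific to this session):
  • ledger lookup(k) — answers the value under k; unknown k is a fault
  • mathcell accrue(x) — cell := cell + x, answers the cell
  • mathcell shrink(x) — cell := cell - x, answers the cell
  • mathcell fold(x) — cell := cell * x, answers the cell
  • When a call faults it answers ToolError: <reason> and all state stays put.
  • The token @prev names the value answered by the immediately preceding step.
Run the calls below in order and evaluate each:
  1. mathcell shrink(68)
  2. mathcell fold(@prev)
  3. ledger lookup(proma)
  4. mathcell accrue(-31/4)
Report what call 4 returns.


% 1. mathcell shrink(68) => -68
% 2. mathcell fold(@prev) => 4624
% 3. ledger lookup(proma) => 1777-08-10
% 4. mathcell accrue(-31/4) => 18465/4

Answer: 18465/4


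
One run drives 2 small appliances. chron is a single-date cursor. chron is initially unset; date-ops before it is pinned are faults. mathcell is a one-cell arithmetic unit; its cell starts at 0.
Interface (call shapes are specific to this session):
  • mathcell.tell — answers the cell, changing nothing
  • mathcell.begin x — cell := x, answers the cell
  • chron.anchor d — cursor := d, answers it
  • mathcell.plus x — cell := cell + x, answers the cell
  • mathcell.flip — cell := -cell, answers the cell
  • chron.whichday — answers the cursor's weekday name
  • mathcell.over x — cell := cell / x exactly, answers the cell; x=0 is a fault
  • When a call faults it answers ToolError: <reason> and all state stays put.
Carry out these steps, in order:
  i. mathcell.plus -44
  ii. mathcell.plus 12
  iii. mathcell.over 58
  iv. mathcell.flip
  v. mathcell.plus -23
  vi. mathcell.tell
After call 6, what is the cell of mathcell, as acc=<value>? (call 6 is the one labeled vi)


Answer: acc=-651/29

Derivation:
! 1. mathcell.plus(x=-44) ~> -44
! 2. mathcell.plus(x=12) ~> -32
! 3. mathcell.over(x=58) ~> -16/29
! 4. mathcell.flip() ~> 16/29
! 5. mathcell.plus(x=-23) ~> -651/29
! 6. mathcell.tell() ~> -651/29


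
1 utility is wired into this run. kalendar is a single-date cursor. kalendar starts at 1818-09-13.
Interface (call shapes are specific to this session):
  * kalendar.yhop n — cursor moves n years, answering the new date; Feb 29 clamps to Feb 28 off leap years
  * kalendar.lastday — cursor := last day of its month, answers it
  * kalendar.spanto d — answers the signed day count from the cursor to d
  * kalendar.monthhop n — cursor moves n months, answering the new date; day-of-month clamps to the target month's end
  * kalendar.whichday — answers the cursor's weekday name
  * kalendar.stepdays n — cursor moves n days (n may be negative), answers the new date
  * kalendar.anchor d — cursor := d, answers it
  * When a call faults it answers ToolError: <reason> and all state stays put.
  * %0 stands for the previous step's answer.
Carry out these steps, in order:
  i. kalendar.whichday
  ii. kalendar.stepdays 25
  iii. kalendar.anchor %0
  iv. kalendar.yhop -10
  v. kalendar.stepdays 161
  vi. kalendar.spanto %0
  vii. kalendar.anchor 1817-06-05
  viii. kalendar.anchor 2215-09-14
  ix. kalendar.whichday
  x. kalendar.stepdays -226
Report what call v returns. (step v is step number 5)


! 1. kalendar.whichday() ~> Sunday
! 2. kalendar.stepdays(n='25') ~> 1818-10-08
! 3. kalendar.anchor(d='%0') ~> 1818-10-08
! 4. kalendar.yhop(n='-10') ~> 1808-10-08
! 5. kalendar.stepdays(n='161') ~> 1809-03-18
! 6. kalendar.spanto(d='%0') ~> 0
! 7. kalendar.anchor(d='1817-06-05') ~> 1817-06-05
! 8. kalendar.anchor(d='2215-09-14') ~> 2215-09-14
! 9. kalendar.whichday() ~> Thursday
! 10. kalendar.stepdays(n='-226') ~> 2215-01-31

Answer: 1809-03-18


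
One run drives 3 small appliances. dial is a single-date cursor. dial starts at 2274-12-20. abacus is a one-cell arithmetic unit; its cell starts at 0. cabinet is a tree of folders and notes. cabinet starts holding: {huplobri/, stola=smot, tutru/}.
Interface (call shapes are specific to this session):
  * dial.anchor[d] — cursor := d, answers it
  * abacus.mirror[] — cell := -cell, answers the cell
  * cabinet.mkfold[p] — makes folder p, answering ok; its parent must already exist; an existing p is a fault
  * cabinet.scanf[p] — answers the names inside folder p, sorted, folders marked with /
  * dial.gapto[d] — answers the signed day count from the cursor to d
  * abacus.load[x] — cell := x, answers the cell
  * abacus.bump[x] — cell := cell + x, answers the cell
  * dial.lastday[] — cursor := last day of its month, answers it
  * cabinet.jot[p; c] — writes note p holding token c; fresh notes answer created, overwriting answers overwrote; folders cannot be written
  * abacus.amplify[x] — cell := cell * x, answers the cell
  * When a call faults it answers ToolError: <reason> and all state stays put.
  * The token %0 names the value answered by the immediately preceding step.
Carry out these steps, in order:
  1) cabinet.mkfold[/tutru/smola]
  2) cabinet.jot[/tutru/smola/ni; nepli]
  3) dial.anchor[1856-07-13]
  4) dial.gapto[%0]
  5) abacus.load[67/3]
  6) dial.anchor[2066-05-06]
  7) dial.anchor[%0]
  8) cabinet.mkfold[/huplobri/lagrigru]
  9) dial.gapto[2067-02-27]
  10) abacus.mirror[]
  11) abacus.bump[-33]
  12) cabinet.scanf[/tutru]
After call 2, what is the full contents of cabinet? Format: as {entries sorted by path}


// 1. cabinet.mkfold(/tutru/smola) -> ok
// 2. cabinet.jot(/tutru/smola/ni, nepli) -> created
// 3. dial.anchor(1856-07-13) -> 1856-07-13
// 4. dial.gapto(%0) -> 0
// 5. abacus.load(67/3) -> 67/3
// 6. dial.anchor(2066-05-06) -> 2066-05-06
// 7. dial.anchor(%0) -> 2066-05-06
// 8. cabinet.mkfold(/huplobri/lagrigru) -> ok
// 9. dial.gapto(2067-02-27) -> 297
// 10. abacus.mirror() -> -67/3
// 11. abacus.bump(-33) -> -166/3
// 12. cabinet.scanf(/tutru) -> [smola/]

Answer: {huplobri/, stola=smot, tutru/, tutru/smola/, tutru/smola/ni=nepli}


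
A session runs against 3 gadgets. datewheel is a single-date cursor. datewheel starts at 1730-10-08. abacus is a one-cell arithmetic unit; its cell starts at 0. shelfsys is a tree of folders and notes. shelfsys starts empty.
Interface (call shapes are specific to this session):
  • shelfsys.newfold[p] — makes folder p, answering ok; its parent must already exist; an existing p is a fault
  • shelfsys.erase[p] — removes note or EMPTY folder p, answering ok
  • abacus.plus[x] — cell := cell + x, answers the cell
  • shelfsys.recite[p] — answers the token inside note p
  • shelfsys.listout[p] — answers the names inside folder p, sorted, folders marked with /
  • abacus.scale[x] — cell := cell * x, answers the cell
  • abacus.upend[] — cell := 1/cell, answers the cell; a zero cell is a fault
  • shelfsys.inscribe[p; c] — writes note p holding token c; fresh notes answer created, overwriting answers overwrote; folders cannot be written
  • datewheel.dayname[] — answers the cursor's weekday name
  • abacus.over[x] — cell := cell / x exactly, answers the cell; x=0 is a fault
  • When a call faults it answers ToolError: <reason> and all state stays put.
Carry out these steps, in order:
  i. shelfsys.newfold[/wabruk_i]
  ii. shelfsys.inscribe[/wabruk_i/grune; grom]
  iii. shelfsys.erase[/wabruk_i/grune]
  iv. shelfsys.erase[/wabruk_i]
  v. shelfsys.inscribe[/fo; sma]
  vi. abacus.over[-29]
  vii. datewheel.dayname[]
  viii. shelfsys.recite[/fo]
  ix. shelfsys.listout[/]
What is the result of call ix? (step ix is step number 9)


CALL shelfsys.newfold[p='/wabruk_i']
RET  ok
CALL shelfsys.inscribe[p='/wabruk_i/grune'; c='grom']
RET  created
CALL shelfsys.erase[p='/wabruk_i/grune']
RET  ok
CALL shelfsys.erase[p='/wabruk_i']
RET  ok
CALL shelfsys.inscribe[p='/fo'; c='sma']
RET  created
CALL abacus.over[x='-29']
RET  0
CALL datewheel.dayname[]
RET  Sunday
CALL shelfsys.recite[p='/fo']
RET  sma
CALL shelfsys.listout[p='/']
RET  [fo]

Answer: [fo]


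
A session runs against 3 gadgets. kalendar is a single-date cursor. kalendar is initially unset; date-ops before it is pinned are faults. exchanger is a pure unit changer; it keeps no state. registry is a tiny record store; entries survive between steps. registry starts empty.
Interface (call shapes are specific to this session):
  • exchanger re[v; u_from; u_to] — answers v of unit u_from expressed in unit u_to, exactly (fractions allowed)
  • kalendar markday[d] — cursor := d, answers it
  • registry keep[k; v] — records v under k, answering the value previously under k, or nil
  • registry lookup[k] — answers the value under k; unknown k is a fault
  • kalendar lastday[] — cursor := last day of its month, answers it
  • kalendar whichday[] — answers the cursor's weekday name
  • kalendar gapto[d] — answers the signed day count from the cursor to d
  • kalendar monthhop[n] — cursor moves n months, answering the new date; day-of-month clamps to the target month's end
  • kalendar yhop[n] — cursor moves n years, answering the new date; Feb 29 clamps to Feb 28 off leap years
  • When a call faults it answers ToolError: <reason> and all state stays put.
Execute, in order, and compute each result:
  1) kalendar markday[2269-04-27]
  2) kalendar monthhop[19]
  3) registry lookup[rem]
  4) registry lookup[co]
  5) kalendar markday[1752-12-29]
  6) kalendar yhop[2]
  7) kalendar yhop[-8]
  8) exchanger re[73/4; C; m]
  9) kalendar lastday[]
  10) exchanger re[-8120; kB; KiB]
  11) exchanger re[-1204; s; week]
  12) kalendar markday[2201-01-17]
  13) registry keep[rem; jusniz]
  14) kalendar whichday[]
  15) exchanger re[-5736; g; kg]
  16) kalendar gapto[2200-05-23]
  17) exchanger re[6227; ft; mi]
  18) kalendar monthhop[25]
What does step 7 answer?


Answer: 1746-12-29

Derivation:
$ kalendar markday d: 2269-04-27
[out] 2269-04-27
$ kalendar monthhop n: 19
[out] 2270-11-27
$ registry lookup k: rem
[out] ToolError: no such key rem
$ registry lookup k: co
[out] ToolError: no such key co
$ kalendar markday d: 1752-12-29
[out] 1752-12-29
$ kalendar yhop n: 2
[out] 1754-12-29
$ kalendar yhop n: -8
[out] 1746-12-29
$ exchanger re v: 73/4 u_from: C u_to: m
[out] ToolError: incompatible units
$ kalendar lastday
[out] 1746-12-31
$ exchanger re v: -8120 u_from: kB u_to: KiB
[out] -126875/16
$ exchanger re v: -1204 u_from: s u_to: week
[out] -43/21600
$ kalendar markday d: 2201-01-17
[out] 2201-01-17
$ registry keep k: rem v: jusniz
[out] nil
$ kalendar whichday
[out] Saturday
$ exchanger re v: -5736 u_from: g u_to: kg
[out] -717/125
$ kalendar gapto d: 2200-05-23
[out] -239
$ exchanger re v: 6227 u_from: ft u_to: mi
[out] 6227/5280
$ kalendar monthhop n: 25
[out] 2203-02-17


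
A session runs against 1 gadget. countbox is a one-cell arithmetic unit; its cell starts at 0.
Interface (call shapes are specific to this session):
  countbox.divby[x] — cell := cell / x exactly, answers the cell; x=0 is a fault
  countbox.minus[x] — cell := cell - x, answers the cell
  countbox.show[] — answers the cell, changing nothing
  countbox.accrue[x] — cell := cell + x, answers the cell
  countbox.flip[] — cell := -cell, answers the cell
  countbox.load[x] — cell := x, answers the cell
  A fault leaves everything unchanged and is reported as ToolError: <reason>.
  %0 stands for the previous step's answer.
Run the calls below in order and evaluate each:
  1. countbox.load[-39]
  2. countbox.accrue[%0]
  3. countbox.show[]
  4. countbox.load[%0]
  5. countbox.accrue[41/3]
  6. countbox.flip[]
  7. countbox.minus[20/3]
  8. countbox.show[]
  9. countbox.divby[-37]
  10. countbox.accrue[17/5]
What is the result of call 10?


Answer: 1022/555

Derivation:
Step: countbox.load[-39]
Result: -39
Step: countbox.accrue[%0]
Result: -78
Step: countbox.show[]
Result: -78
Step: countbox.load[%0]
Result: -78
Step: countbox.accrue[41/3]
Result: -193/3
Step: countbox.flip[]
Result: 193/3
Step: countbox.minus[20/3]
Result: 173/3
Step: countbox.show[]
Result: 173/3
Step: countbox.divby[-37]
Result: -173/111
Step: countbox.accrue[17/5]
Result: 1022/555
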